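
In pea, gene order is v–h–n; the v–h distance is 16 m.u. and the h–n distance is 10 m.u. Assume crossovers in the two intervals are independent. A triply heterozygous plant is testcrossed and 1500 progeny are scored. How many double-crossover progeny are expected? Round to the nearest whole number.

24

Map distances give recombination frequencies of 0.160 and 0.100 for the two intervals.
With no interference, expected double-crossover frequency = 0.160 × 0.100 = 0.01600.
Expected number = 0.01600 × 1500 = 24.00 ≈ 24.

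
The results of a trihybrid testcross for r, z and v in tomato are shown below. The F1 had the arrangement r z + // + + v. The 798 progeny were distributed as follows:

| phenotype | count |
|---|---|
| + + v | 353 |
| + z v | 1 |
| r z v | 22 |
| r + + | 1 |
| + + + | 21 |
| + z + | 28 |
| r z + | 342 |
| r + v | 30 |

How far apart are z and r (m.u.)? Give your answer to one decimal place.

7.5 m.u.

The two rarest classes, r + + and + z v, are the double crossovers. Comparing them with the parentals, only the z allele has switched, so z is the middle locus and the order is r – z – v.
Crossovers in the r–z interval produce the single-crossover classes + z + and r + v (28 + 30 = 58) plus the double crossovers (2).
RF(r–z) = (58 + 2) / 798 = 60/798 = 0.0752 → 7.5 m.u.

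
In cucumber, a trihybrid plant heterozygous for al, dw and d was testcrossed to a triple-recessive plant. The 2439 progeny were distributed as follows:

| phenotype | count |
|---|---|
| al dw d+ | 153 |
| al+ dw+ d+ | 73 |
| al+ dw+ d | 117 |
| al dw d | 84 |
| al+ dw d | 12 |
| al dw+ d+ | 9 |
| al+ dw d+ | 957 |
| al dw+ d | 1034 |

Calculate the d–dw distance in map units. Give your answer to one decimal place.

The two most frequent reciprocal classes, al dw+ d and al+ dw d+, are the parental types, so the F1 was al dw+ d / al+ dw d+.
The two rarest classes, al dw+ d+ and al+ dw d, are the double crossovers. Comparing them with the parentals, only the d allele has switched, so d is the middle locus and the order is al – d – dw.
Crossovers in the d–dw interval produce the single-crossover classes al dw d and al+ dw+ d+ (84 + 73 = 157) plus the double crossovers (21).
RF(d–dw) = (157 + 21) / 2439 = 178/2439 = 0.0730 → 7.3 map units.

7.3 map units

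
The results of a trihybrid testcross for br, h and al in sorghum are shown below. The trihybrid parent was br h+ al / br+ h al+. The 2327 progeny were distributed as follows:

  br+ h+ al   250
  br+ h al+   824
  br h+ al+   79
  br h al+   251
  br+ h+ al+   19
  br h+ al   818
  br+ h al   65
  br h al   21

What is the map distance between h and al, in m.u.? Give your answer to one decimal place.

7.9 m.u.

The two rarest classes, br h al and br+ h+ al+, are the double crossovers. Comparing them with the parentals, only the h allele has switched, so h is the middle locus and the order is br – h – al.
Crossovers in the h–al interval produce the single-crossover classes br h+ al+ and br+ h al (79 + 65 = 144) plus the double crossovers (40).
RF(h–al) = (144 + 40) / 2327 = 184/2327 = 0.0791 → 7.9 m.u.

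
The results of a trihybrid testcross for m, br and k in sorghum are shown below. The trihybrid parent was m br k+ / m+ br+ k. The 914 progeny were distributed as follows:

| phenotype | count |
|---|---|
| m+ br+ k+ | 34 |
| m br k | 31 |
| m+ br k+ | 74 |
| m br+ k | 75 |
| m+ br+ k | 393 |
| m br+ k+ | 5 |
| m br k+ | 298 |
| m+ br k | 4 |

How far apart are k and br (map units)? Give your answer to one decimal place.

8.1 map units

The two rarest classes, m br+ k+ and m+ br k, are the double crossovers. Comparing them with the parentals, only the br allele has switched, so br is the middle locus and the order is k – br – m.
Crossovers in the k–br interval produce the single-crossover classes m br k and m+ br+ k+ (31 + 34 = 65) plus the double crossovers (9).
RF(k–br) = (65 + 9) / 914 = 74/914 = 0.0810 → 8.1 map units.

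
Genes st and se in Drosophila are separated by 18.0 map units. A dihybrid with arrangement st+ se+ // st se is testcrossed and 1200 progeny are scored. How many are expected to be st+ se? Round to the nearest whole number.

A map distance of 18.0 map units corresponds to a recombination frequency of 0.180.
The F1 is st+ se+ / st se, so st+ se is a recombinant gamete class with expected frequency r/2 = 0.180/2 = 0.0900.
Expected number = 0.0900 × 1200 = 108.00 ≈ 108.

108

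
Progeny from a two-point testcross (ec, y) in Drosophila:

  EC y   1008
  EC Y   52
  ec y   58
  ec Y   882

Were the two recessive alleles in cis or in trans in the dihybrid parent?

The two most frequent classes are EC y (1008) and ec Y (882); these are the parental (non-recombinant) types.
So the F1 carried EC y on one chromosome and ec Y on the other — the recessive alleles are on opposite chromosomes (trans / repulsion).

trans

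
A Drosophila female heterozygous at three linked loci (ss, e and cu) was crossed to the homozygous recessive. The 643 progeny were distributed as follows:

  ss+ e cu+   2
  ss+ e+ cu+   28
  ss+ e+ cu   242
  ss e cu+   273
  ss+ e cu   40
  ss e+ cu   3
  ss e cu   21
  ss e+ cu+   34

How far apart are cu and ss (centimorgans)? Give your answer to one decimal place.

The two most frequent reciprocal classes, ss e cu+ and ss+ e+ cu, are the parental types, so the F1 was ss e cu+ / ss+ e+ cu.
The two rarest classes, ss+ e cu+ and ss e+ cu, are the double crossovers. Comparing them with the parentals, only the ss allele has switched, so ss is the middle locus and the order is e – ss – cu.
Crossovers in the ss–cu interval produce the single-crossover classes ss e cu and ss+ e+ cu+ (21 + 28 = 49) plus the double crossovers (5).
RF(ss–cu) = (49 + 5) / 643 = 54/643 = 0.0840 → 8.4 centimorgans.

8.4 centimorgans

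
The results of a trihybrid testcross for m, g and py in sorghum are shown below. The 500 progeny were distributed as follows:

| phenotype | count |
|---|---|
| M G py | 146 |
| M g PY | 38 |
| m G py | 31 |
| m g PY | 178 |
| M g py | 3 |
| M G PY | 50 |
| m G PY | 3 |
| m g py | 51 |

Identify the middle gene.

The two most frequent reciprocal classes, M G py and m g PY, are the parental types, so the F1 was M G py / m g PY.
The two rarest classes, M g py and m G PY, are the double crossovers. Comparing them with the parentals, only the g allele has switched, so g is the middle locus and the order is py – g – m.

g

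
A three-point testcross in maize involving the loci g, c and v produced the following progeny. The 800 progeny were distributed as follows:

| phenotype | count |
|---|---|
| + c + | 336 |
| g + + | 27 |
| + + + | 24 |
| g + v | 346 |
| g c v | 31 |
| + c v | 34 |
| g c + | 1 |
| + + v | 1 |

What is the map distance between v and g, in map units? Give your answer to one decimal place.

The two most frequent reciprocal classes, g + v and + c +, are the parental types, so the F1 was g + v / + c +.
The two rarest classes, + + v and g c +, are the double crossovers. Comparing them with the parentals, only the g allele has switched, so g is the middle locus and the order is v – g – c.
Crossovers in the v–g interval produce the single-crossover classes g + + and + c v (27 + 34 = 61) plus the double crossovers (2).
RF(v–g) = (61 + 2) / 800 = 63/800 = 0.0788 → 7.9 map units.

7.9 map units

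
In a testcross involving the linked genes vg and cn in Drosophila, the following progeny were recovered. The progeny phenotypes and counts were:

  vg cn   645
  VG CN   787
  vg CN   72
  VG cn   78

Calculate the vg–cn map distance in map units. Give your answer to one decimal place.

9.5 map units

The two most frequent classes, VG CN (787) and vg cn (645), are the parental types, so the F1 was VG CN / vg cn.
The recombinant classes are VG cn and vg CN: 78 + 72 = 150.
Recombination frequency = 150/1582 = 0.0948 ≈ 9.5%, i.e. 9.5 map units.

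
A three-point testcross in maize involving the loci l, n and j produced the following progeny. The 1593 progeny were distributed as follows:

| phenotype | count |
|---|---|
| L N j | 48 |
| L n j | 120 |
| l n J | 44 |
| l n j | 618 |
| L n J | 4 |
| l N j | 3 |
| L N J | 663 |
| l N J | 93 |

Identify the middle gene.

n

The two most frequent reciprocal classes, L N J and l n j, are the parental types, so the F1 was L N J / l n j.
The two rarest classes, L n J and l N j, are the double crossovers. Comparing them with the parentals, only the n allele has switched, so n is the middle locus and the order is l – n – j.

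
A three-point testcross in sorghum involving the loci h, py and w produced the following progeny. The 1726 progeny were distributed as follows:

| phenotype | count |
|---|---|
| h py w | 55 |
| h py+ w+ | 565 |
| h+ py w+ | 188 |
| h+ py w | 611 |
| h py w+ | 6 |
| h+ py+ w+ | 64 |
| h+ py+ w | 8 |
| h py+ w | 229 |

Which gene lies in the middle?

The two most frequent reciprocal classes, h+ py w and h py+ w+, are the parental types, so the F1 was h+ py w / h py+ w+.
The two rarest classes, h+ py+ w and h py w+, are the double crossovers. Comparing them with the parentals, only the py allele has switched, so py is the middle locus and the order is h – py – w.

py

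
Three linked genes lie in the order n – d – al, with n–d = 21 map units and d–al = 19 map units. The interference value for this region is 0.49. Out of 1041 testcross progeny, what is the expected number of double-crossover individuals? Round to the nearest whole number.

21

Map distances give recombination frequencies of 0.210 and 0.190 for the two intervals.
With interference 0.49 (so coincidence = 0.51), expected double-crossover frequency = 0.210 × 0.190 × 0.51 = 0.02035.
Expected number = 0.02035 × 1041 = 21.18 ≈ 21.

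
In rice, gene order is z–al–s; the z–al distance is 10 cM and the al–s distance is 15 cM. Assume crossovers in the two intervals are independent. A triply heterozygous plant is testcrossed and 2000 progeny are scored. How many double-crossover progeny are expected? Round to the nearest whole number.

30

Map distances give recombination frequencies of 0.100 and 0.150 for the two intervals.
With no interference, expected double-crossover frequency = 0.100 × 0.150 = 0.01500.
Expected number = 0.01500 × 2000 = 30.00 ≈ 30.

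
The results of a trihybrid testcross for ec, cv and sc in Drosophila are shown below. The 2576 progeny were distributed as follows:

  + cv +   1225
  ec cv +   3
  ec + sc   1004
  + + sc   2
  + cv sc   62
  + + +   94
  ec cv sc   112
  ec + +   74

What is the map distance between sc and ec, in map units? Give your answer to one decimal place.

5.5 map units

The two most frequent reciprocal classes, + cv + and ec + sc, are the parental types, so the F1 was + cv + / ec + sc.
The two rarest classes, ec cv + and + + sc, are the double crossovers. Comparing them with the parentals, only the ec allele has switched, so ec is the middle locus and the order is cv – ec – sc.
Crossovers in the ec–sc interval produce the single-crossover classes + cv sc and ec + + (62 + 74 = 136) plus the double crossovers (5).
RF(ec–sc) = (136 + 5) / 2576 = 141/2576 = 0.0547 → 5.5 map units.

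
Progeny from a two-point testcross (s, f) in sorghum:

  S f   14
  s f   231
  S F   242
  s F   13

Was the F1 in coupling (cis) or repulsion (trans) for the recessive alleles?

cis

The two most frequent classes are S F (242) and s f (231); these are the parental (non-recombinant) types.
So the F1 carried S F on one chromosome and s f on the other — the recessive alleles are on the same chromosome (cis / coupling).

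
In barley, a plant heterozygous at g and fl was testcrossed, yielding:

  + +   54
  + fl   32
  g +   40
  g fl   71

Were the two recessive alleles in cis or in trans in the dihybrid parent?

The two most frequent classes are + + (54) and g fl (71); these are the parental (non-recombinant) types.
So the F1 carried + + on one chromosome and g fl on the other — the recessive alleles are on the same chromosome (cis / coupling).

cis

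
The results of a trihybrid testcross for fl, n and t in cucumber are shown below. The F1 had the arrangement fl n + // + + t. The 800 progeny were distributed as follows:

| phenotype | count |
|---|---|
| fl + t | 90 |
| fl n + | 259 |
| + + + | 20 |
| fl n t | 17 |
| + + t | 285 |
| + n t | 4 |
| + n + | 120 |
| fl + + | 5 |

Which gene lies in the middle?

n

The two rarest classes, fl + + and + n t, are the double crossovers. Comparing them with the parentals, only the n allele has switched, so n is the middle locus and the order is t – n – fl.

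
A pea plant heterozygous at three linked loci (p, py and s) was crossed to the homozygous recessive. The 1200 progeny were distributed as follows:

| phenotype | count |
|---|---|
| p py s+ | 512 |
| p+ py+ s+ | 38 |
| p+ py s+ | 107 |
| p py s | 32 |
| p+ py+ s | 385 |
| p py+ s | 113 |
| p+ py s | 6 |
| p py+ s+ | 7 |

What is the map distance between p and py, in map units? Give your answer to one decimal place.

19.4 map units

The two most frequent reciprocal classes, p+ py+ s and p py s+, are the parental types, so the F1 was p+ py+ s / p py s+.
The two rarest classes, p+ py s and p py+ s+, are the double crossovers. Comparing them with the parentals, only the py allele has switched, so py is the middle locus and the order is s – py – p.
Crossovers in the py–p interval produce the single-crossover classes p py+ s and p+ py s+ (113 + 107 = 220) plus the double crossovers (13).
RF(py–p) = (220 + 13) / 1200 = 233/1200 = 0.1942 → 19.4 map units.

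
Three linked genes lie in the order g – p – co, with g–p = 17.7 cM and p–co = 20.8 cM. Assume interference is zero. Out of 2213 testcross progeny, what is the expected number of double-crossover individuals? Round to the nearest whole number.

Map distances give recombination frequencies of 0.177 and 0.208 for the two intervals.
With no interference, expected double-crossover frequency = 0.177 × 0.208 = 0.03682.
Expected number = 0.03682 × 2213 = 81.47 ≈ 81.

81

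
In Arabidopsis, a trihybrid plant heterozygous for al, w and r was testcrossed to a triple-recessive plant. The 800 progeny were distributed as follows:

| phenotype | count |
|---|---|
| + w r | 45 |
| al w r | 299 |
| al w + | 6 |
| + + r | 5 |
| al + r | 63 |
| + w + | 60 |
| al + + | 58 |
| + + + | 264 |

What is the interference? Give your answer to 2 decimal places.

The two most frequent reciprocal classes, al w r and + + +, are the parental types, so the F1 was al w r / + + +.
The two rarest classes, al w + and + + r, are the double crossovers. Comparing them with the parentals, only the r allele has switched, so r is the middle locus and the order is al – r – w.
al–r: (103 + 11)/800 = 0.1425; r–w: (123 + 11)/800 = 0.1675.
Expected DCO frequency = 0.1425 × 0.1675 ≈ 0.02387; observed = 11/800 ≈ 0.01375.
Coefficient of coincidence = 0.01375/0.02387 ≈ 0.58; interference = 1 − 0.58 = 0.42.

0.42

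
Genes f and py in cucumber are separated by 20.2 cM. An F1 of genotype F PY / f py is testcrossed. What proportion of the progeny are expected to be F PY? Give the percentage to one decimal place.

A map distance of 20.2 cM corresponds to a recombination frequency of 0.202.
The F1 is F PY / f py, so F PY is a parental gamete class with expected frequency (1 − r)/2 = 0.798/2 = 0.3990.
That is 0.3990 = 39.9% of the progeny.

39.9%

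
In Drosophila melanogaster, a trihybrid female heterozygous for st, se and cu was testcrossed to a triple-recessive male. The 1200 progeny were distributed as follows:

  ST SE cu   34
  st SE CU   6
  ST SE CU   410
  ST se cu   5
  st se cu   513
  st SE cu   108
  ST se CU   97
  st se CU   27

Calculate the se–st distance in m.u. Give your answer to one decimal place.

The two most frequent reciprocal classes, st se cu and ST SE CU, are the parental types, so the F1 was st se cu / ST SE CU.
The two rarest classes, ST se cu and st SE CU, are the double crossovers. Comparing them with the parentals, only the st allele has switched, so st is the middle locus and the order is cu – st – se.
Crossovers in the st–se interval produce the single-crossover classes st SE cu and ST se CU (108 + 97 = 205) plus the double crossovers (11).
RF(st–se) = (205 + 11) / 1200 = 216/1200 = 0.1800 → 18.0 m.u.

18.0 m.u.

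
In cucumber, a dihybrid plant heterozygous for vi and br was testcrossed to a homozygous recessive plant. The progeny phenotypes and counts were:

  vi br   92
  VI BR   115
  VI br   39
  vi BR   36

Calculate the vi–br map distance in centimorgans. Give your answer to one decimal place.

The two most frequent classes, VI BR (115) and vi br (92), are the parental types, so the F1 was VI BR / vi br.
The recombinant classes are VI br and vi BR: 39 + 36 = 75.
Recombination frequency = 75/282 = 0.2660 ≈ 26.6%, i.e. 26.6 centimorgans.

26.6 centimorgans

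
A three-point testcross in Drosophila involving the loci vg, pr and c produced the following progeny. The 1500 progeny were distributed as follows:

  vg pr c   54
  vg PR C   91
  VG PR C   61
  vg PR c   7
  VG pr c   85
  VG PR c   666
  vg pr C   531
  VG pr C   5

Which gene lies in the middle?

vg

The two most frequent reciprocal classes, VG PR c and vg pr C, are the parental types, so the F1 was VG PR c / vg pr C.
The two rarest classes, vg PR c and VG pr C, are the double crossovers. Comparing them with the parentals, only the vg allele has switched, so vg is the middle locus and the order is pr – vg – c.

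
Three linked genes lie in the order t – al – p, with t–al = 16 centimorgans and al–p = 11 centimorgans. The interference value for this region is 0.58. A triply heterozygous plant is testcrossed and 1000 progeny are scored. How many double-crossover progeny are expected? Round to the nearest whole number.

7

Map distances give recombination frequencies of 0.160 and 0.110 for the two intervals.
With interference 0.58 (so coincidence = 0.42), expected double-crossover frequency = 0.160 × 0.110 × 0.42 = 0.00739.
Expected number = 0.00739 × 1000 = 7.39 ≈ 7.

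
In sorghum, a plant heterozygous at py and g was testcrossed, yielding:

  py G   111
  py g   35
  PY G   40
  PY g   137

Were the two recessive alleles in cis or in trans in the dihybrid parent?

The two most frequent classes are PY g (137) and py G (111); these are the parental (non-recombinant) types.
So the F1 carried PY g on one chromosome and py G on the other — the recessive alleles are on opposite chromosomes (trans / repulsion).

trans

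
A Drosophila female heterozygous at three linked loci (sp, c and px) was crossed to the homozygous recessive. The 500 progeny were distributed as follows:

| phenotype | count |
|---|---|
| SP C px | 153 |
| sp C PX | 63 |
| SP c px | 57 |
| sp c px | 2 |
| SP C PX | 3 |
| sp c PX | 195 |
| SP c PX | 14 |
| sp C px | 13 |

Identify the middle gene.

The two most frequent reciprocal classes, SP C px and sp c PX, are the parental types, so the F1 was SP C px / sp c PX.
The two rarest classes, SP C PX and sp c px, are the double crossovers. Comparing them with the parentals, only the px allele has switched, so px is the middle locus and the order is sp – px – c.

px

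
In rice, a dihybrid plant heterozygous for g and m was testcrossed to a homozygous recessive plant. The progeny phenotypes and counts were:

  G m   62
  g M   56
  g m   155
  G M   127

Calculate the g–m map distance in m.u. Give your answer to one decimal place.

The two most frequent classes, G M (127) and g m (155), are the parental types, so the F1 was G M / g m.
The recombinant classes are G m and g M: 62 + 56 = 118.
Recombination frequency = 118/400 = 0.2950 ≈ 29.5%, i.e. 29.5 m.u.

29.5 m.u.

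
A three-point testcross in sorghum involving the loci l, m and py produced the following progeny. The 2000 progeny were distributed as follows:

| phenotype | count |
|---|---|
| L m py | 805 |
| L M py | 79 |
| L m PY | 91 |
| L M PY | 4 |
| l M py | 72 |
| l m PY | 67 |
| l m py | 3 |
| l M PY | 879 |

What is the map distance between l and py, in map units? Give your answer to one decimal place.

The two most frequent reciprocal classes, L m py and l M PY, are the parental types, so the F1 was L m py / l M PY.
The two rarest classes, l m py and L M PY, are the double crossovers. Comparing them with the parentals, only the l allele has switched, so l is the middle locus and the order is py – l – m.
Crossovers in the py–l interval produce the single-crossover classes L m PY and l M py (91 + 72 = 163) plus the double crossovers (7).
RF(py–l) = (163 + 7) / 2000 = 170/2000 = 0.0850 → 8.5 map units.

8.5 map units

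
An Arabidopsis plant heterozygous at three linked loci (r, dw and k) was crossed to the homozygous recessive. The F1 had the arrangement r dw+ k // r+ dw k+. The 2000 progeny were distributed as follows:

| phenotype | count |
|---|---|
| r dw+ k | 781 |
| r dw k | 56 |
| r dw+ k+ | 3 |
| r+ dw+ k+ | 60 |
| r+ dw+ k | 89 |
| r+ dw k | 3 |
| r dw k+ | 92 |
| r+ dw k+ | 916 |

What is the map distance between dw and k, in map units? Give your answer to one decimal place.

6.1 map units

The two rarest classes, r dw+ k+ and r+ dw k, are the double crossovers. Comparing them with the parentals, only the k allele has switched, so k is the middle locus and the order is dw – k – r.
Crossovers in the dw–k interval produce the single-crossover classes r dw k and r+ dw+ k+ (56 + 60 = 116) plus the double crossovers (6).
RF(dw–k) = (116 + 6) / 2000 = 122/2000 = 0.0610 → 6.1 map units.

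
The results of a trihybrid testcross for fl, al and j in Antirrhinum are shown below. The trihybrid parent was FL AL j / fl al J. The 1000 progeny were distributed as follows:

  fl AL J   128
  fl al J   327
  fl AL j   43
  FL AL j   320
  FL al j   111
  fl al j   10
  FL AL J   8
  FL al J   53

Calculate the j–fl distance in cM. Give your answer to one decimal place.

The two rarest classes, FL AL J and fl al j, are the double crossovers. Comparing them with the parentals, only the j allele has switched, so j is the middle locus and the order is fl – j – al.
Crossovers in the fl–j interval produce the single-crossover classes fl AL j and FL al J (43 + 53 = 96) plus the double crossovers (18).
RF(fl–j) = (96 + 18) / 1000 = 114/1000 = 0.1140 → 11.4 cM.

11.4 cM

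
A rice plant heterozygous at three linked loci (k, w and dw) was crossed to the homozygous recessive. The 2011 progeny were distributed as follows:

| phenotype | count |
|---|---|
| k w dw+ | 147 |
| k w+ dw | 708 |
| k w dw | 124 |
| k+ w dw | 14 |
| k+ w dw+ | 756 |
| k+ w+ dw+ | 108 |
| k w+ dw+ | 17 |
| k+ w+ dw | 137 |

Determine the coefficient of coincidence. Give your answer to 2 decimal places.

0.75

The two most frequent reciprocal classes, k w+ dw and k+ w dw+, are the parental types, so the F1 was k w+ dw / k+ w dw+.
The two rarest classes, k w+ dw+ and k+ w dw, are the double crossovers. Comparing them with the parentals, only the dw allele has switched, so dw is the middle locus and the order is w – dw – k.
w–dw: (232 + 31)/2011 = 0.1308; dw–k: (284 + 31)/2011 = 0.1566.
Expected DCO frequency = 0.1308 × 0.1566 ≈ 0.02048; observed = 31/2011 ≈ 0.01542.
Coefficient of coincidence = 0.01542/0.02048 ≈ 0.75.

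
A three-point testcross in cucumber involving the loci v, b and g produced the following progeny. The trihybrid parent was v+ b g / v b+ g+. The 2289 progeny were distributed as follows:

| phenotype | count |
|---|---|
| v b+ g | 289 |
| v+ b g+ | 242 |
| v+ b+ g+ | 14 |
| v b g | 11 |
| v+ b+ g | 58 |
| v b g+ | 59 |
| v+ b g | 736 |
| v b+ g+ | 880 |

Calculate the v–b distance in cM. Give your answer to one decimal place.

The two rarest classes, v b g and v+ b+ g+, are the double crossovers. Comparing them with the parentals, only the v allele has switched, so v is the middle locus and the order is b – v – g.
Crossovers in the b–v interval produce the single-crossover classes v+ b+ g and v b g+ (58 + 59 = 117) plus the double crossovers (25).
RF(b–v) = (117 + 25) / 2289 = 142/2289 = 0.0620 → 6.2 cM.

6.2 cM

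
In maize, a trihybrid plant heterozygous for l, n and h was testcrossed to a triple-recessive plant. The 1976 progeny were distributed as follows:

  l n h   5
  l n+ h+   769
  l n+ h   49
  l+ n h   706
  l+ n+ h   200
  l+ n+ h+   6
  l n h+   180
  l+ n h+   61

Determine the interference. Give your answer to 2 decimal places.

0.54

The two most frequent reciprocal classes, l+ n h and l n+ h+, are the parental types, so the F1 was l+ n h / l n+ h+.
The two rarest classes, l n h and l+ n+ h+, are the double crossovers. Comparing them with the parentals, only the l allele has switched, so l is the middle locus and the order is h – l – n.
h–l: (110 + 11)/1976 = 0.0612; l–n: (380 + 11)/1976 = 0.1979.
Expected DCO frequency = 0.0612 × 0.1979 ≈ 0.01211; observed = 11/1976 ≈ 0.00557.
Coefficient of coincidence = 0.00557/0.01211 ≈ 0.46; interference = 1 − 0.46 = 0.54.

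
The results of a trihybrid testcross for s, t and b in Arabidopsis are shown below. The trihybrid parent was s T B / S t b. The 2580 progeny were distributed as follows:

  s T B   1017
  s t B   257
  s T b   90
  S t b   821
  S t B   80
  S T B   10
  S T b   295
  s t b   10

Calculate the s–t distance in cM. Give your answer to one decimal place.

22.2 cM

The two rarest classes, S T B and s t b, are the double crossovers. Comparing them with the parentals, only the s allele has switched, so s is the middle locus and the order is b – s – t.
Crossovers in the s–t interval produce the single-crossover classes s t B and S T b (257 + 295 = 552) plus the double crossovers (20).
RF(s–t) = (552 + 20) / 2580 = 572/2580 = 0.2217 → 22.2 cM.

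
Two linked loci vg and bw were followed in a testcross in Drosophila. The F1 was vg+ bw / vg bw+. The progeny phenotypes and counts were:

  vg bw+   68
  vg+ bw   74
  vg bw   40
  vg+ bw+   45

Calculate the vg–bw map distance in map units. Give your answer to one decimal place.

The recombinant classes are vg+ bw+ and vg bw: 45 + 40 = 85.
Recombination frequency = 85/227 = 0.3744 ≈ 37.4%, i.e. 37.4 map units.

37.4 map units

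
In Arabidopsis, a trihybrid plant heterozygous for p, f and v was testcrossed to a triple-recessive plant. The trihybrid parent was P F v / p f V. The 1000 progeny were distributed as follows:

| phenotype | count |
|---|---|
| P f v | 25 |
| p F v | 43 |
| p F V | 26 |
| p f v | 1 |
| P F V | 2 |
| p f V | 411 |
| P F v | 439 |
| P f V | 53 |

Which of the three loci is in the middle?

The two rarest classes, P F V and p f v, are the double crossovers. Comparing them with the parentals, only the v allele has switched, so v is the middle locus and the order is p – v – f.

v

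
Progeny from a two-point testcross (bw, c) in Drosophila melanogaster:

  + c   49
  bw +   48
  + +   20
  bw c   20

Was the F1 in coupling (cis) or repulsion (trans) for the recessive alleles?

The two most frequent classes are + c (49) and bw + (48); these are the parental (non-recombinant) types.
So the F1 carried + c on one chromosome and bw + on the other — the recessive alleles are on opposite chromosomes (trans / repulsion).

trans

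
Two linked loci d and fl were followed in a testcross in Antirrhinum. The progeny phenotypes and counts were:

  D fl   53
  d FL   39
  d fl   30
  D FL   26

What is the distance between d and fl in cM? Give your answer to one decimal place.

The two most frequent classes, D fl (53) and d FL (39), are the parental types, so the F1 was D fl / d FL.
The recombinant classes are D FL and d fl: 26 + 30 = 56.
Recombination frequency = 56/148 = 0.3784 ≈ 37.8%, i.e. 37.8 cM.

37.8 cM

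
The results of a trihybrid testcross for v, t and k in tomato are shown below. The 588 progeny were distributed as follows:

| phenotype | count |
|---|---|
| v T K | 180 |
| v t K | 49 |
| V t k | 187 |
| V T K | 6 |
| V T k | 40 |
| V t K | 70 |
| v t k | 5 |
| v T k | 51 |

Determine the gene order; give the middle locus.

The two most frequent reciprocal classes, V t k and v T K, are the parental types, so the F1 was V t k / v T K.
The two rarest classes, v t k and V T K, are the double crossovers. Comparing them with the parentals, only the v allele has switched, so v is the middle locus and the order is t – v – k.

v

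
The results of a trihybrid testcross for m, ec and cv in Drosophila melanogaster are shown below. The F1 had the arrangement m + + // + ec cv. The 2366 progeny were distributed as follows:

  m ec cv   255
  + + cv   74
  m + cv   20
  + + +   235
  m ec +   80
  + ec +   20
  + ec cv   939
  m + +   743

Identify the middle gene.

The two rarest classes, m + cv and + ec +, are the double crossovers. Comparing them with the parentals, only the cv allele has switched, so cv is the middle locus and the order is ec – cv – m.

cv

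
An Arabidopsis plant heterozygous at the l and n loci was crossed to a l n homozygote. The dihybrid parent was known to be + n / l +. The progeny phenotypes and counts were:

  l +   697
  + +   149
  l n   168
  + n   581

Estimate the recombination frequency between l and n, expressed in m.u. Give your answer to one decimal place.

The recombinant classes are + + and l n: 149 + 168 = 317.
Recombination frequency = 317/1595 = 0.1987 ≈ 19.9%, i.e. 19.9 m.u.

19.9 m.u.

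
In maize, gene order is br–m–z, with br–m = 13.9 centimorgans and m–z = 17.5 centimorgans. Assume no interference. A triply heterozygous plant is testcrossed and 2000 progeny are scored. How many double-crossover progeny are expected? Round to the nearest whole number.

49

Map distances give recombination frequencies of 0.139 and 0.175 for the two intervals.
With no interference, expected double-crossover frequency = 0.139 × 0.175 = 0.02432.
Expected number = 0.02432 × 2000 = 48.65 ≈ 49.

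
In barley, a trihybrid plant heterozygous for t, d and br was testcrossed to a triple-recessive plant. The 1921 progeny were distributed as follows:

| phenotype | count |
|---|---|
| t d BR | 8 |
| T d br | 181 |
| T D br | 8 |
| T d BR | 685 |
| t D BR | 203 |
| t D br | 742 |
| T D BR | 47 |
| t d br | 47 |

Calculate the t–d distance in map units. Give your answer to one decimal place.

5.7 map units

The two most frequent reciprocal classes, T d BR and t D br, are the parental types, so the F1 was T d BR / t D br.
The two rarest classes, t d BR and T D br, are the double crossovers. Comparing them with the parentals, only the t allele has switched, so t is the middle locus and the order is d – t – br.
Crossovers in the d–t interval produce the single-crossover classes T D BR and t d br (47 + 47 = 94) plus the double crossovers (16).
RF(d–t) = (94 + 16) / 1921 = 110/1921 = 0.0573 → 5.7 map units.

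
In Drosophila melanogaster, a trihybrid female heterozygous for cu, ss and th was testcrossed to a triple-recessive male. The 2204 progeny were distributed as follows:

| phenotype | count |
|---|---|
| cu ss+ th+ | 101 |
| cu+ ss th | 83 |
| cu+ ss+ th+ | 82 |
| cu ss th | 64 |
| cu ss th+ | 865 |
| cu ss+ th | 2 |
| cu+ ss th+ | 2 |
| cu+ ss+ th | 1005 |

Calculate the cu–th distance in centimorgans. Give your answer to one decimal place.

6.8 centimorgans

The two most frequent reciprocal classes, cu ss th+ and cu+ ss+ th, are the parental types, so the F1 was cu ss th+ / cu+ ss+ th.
The two rarest classes, cu+ ss th+ and cu ss+ th, are the double crossovers. Comparing them with the parentals, only the cu allele has switched, so cu is the middle locus and the order is ss – cu – th.
Crossovers in the cu–th interval produce the single-crossover classes cu ss th and cu+ ss+ th+ (64 + 82 = 146) plus the double crossovers (4).
RF(cu–th) = (146 + 4) / 2204 = 150/2204 = 0.0681 → 6.8 centimorgans.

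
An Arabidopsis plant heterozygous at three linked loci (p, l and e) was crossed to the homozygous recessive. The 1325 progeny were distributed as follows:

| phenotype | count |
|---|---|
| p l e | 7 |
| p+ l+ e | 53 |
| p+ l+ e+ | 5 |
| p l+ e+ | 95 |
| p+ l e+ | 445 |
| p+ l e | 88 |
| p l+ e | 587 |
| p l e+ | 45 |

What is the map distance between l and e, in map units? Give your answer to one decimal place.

14.7 map units

The two most frequent reciprocal classes, p+ l e+ and p l+ e, are the parental types, so the F1 was p+ l e+ / p l+ e.
The two rarest classes, p+ l+ e+ and p l e, are the double crossovers. Comparing them with the parentals, only the l allele has switched, so l is the middle locus and the order is e – l – p.
Crossovers in the e–l interval produce the single-crossover classes p+ l e and p l+ e+ (88 + 95 = 183) plus the double crossovers (12).
RF(e–l) = (183 + 12) / 1325 = 195/1325 = 0.1472 → 14.7 map units.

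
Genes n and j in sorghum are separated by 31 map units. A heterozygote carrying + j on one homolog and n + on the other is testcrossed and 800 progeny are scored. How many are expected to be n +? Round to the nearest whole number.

A map distance of 31 map units corresponds to a recombination frequency of 0.310.
The F1 is + j / n +, so n + is a parental gamete class with expected frequency (1 − r)/2 = 0.690/2 = 0.3450.
Expected number = 0.3450 × 800 = 276.00 ≈ 276.

276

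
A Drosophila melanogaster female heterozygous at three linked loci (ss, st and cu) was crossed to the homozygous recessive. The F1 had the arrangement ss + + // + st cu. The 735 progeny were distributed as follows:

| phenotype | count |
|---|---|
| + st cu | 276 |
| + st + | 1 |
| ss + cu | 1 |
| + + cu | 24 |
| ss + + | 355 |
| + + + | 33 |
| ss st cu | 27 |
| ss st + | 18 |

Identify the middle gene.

cu

The two rarest classes, ss + cu and + st +, are the double crossovers. Comparing them with the parentals, only the cu allele has switched, so cu is the middle locus and the order is ss – cu – st.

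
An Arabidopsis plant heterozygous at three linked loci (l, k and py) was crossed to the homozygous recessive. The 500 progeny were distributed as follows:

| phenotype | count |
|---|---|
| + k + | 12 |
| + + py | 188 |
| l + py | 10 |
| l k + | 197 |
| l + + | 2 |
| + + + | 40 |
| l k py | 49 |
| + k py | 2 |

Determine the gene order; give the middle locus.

k

The two most frequent reciprocal classes, l k + and + + py, are the parental types, so the F1 was l k + / + + py.
The two rarest classes, l + + and + k py, are the double crossovers. Comparing them with the parentals, only the k allele has switched, so k is the middle locus and the order is l – k – py.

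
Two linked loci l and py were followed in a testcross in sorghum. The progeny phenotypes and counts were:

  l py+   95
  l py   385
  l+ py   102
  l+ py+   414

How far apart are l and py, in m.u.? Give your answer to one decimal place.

The two most frequent classes, l+ py+ (414) and l py (385), are the parental types, so the F1 was l+ py+ / l py.
The recombinant classes are l+ py and l py+: 102 + 95 = 197.
Recombination frequency = 197/996 = 0.1978 ≈ 19.8%, i.e. 19.8 m.u.

19.8 m.u.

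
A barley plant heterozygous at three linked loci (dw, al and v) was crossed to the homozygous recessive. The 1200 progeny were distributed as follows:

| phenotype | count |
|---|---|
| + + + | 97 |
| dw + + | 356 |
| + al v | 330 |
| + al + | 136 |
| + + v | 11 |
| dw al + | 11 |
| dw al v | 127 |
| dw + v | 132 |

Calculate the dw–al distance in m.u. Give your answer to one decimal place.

The two most frequent reciprocal classes, dw + + and + al v, are the parental types, so the F1 was dw + + / + al v.
The two rarest classes, dw al + and + + v, are the double crossovers. Comparing them with the parentals, only the al allele has switched, so al is the middle locus and the order is dw – al – v.
Crossovers in the dw–al interval produce the single-crossover classes + + + and dw al v (97 + 127 = 224) plus the double crossovers (22).
RF(dw–al) = (224 + 22) / 1200 = 246/1200 = 0.2050 → 20.5 m.u.

20.5 m.u.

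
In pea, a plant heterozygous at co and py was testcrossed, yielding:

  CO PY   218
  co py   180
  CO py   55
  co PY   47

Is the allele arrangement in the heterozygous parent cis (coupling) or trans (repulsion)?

cis

The two most frequent classes are CO PY (218) and co py (180); these are the parental (non-recombinant) types.
So the F1 carried CO PY on one chromosome and co py on the other — the recessive alleles are on the same chromosome (cis / coupling).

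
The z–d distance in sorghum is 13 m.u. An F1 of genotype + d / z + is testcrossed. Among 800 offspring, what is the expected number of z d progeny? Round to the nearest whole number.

52

A map distance of 13 m.u. corresponds to a recombination frequency of 0.130.
The F1 is + d / z +, so z d is a recombinant gamete class with expected frequency r/2 = 0.130/2 = 0.0650.
Expected number = 0.0650 × 800 = 52.00 ≈ 52.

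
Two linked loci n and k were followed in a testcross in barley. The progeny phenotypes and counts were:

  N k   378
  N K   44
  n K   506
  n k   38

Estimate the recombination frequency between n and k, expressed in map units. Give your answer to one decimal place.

8.5 map units

The two most frequent classes, N k (378) and n K (506), are the parental types, so the F1 was N k / n K.
The recombinant classes are N K and n k: 44 + 38 = 82.
Recombination frequency = 82/966 = 0.0849 ≈ 8.5%, i.e. 8.5 map units.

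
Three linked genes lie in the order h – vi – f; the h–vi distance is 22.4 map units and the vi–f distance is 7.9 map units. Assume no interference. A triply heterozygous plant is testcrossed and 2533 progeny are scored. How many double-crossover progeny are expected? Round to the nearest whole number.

Map distances give recombination frequencies of 0.224 and 0.079 for the two intervals.
With no interference, expected double-crossover frequency = 0.224 × 0.079 = 0.01770.
Expected number = 0.01770 × 2533 = 44.82 ≈ 45.

45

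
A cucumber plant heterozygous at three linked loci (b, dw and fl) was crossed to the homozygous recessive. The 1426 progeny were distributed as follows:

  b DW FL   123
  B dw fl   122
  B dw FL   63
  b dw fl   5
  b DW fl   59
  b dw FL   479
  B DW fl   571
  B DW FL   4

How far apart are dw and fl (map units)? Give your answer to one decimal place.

The two most frequent reciprocal classes, b dw FL and B DW fl, are the parental types, so the F1 was b dw FL / B DW fl.
The two rarest classes, b dw fl and B DW FL, are the double crossovers. Comparing them with the parentals, only the fl allele has switched, so fl is the middle locus and the order is b – fl – dw.
Crossovers in the fl–dw interval produce the single-crossover classes b DW FL and B dw fl (123 + 122 = 245) plus the double crossovers (9).
RF(fl–dw) = (245 + 9) / 1426 = 254/1426 = 0.1781 → 17.8 map units.

17.8 map units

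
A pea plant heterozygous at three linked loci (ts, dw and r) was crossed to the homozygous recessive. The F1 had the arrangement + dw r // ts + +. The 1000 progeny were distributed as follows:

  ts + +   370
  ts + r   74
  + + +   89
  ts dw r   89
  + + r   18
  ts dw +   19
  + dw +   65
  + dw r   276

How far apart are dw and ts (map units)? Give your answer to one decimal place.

The two rarest classes, + + r and ts dw +, are the double crossovers. Comparing them with the parentals, only the dw allele has switched, so dw is the middle locus and the order is ts – dw – r.
Crossovers in the ts–dw interval produce the single-crossover classes ts dw r and + + + (89 + 89 = 178) plus the double crossovers (37).
RF(ts–dw) = (178 + 37) / 1000 = 215/1000 = 0.2150 → 21.5 map units.

21.5 map units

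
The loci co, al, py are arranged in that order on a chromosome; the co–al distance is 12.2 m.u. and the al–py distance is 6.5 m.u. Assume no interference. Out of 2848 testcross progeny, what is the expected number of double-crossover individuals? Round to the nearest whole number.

23

Map distances give recombination frequencies of 0.122 and 0.065 for the two intervals.
With no interference, expected double-crossover frequency = 0.122 × 0.065 = 0.00793.
Expected number = 0.00793 × 2848 = 22.58 ≈ 23.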